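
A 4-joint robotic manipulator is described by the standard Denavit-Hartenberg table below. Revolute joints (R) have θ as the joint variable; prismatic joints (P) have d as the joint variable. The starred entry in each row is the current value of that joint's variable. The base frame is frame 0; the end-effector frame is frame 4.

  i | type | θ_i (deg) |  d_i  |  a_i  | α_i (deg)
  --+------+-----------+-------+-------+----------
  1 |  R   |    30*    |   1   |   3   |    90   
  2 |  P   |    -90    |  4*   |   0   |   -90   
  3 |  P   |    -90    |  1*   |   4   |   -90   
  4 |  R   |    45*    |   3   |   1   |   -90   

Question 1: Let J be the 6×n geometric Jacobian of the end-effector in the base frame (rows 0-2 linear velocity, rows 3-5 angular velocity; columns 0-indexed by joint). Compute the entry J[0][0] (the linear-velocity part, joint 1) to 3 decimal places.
axis z_0 = ẑ; lever o_n−o_0 = (7.2053,-5.8941,-2.0000)
cross product → J_v[:, 0] = (5.8941,7.2053,-0.0000)
J_ω[:, 0] = z_0
entry J[0][0] = 5.8941

5.894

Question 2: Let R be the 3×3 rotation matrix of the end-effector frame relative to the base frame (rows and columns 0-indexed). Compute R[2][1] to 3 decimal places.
End-effector y-axis (col 1 of R) = (-0.0000,-0.0000,1.0000)
R[2][1] = 1.0000

1.000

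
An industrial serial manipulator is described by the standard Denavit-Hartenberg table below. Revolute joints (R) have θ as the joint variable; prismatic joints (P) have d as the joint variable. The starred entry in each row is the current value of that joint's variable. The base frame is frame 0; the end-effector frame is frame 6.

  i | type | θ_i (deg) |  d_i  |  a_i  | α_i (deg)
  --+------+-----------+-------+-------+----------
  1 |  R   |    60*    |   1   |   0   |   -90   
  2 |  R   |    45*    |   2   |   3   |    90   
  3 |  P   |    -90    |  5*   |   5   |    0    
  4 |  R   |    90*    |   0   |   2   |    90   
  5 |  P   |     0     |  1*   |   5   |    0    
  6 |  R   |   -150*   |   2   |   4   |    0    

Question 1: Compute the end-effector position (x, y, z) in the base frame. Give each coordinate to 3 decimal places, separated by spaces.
after link 1: o_1 = (0.0000, 0.0000, 1.0000)
after link 2: o_2 = (-0.6714, 2.8371, -1.1213)
after link 3: o_3 = (5.4265, 3.3990, 2.4142)
after link 4: o_4 = (6.1336, 4.6237, 1.0000)
after link 5: o_5 = (8.7674, 7.1856, -2.5355)
after link 6: o_6 = (8.5676, 2.8395, -1.5003)

8.568 2.840 -1.500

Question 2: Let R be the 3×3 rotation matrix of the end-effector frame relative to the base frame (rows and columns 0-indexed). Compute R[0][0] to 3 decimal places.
-0.483

End-effector x-axis (col 0 of R) = (-0.4830,-0.8365,0.2588)
R[0][0] = -0.4830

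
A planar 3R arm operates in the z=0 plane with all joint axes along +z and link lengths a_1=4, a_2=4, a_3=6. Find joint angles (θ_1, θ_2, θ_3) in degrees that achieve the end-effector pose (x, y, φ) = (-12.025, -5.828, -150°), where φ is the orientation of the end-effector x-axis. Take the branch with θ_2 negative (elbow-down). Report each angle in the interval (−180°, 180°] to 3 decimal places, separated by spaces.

wrist centre = target − a_3·(cos φ, sin φ) = (-6.8288, -2.8280)
cos θ_2 = (54.6307−4²−4²)/(2·4·4) = 0.7072; θ_2 = -44.9916° (elbow-down)
β = atan2(-2.8280,-6.8288) = -157.5043°; ψ = atan2(-2.8280,6.8288) = -22.4958°
θ_1 = β − ψ = -135.0085°
θ_3 = φ − θ_1 − θ_2 = 30.0001° (wrapped to (-180°,180°])

-135.009 -44.992 30.000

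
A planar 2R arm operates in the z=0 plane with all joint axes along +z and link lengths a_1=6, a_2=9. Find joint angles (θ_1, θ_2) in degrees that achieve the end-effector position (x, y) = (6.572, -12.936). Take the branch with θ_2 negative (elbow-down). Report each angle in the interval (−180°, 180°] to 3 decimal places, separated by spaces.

-45.000 -29.999

cos θ_2 = (210.5313−6²−9²)/(2·6·9) = 0.8660; θ_2 = -29.9994° (elbow-down)
β = atan2(-12.9360,6.5720) = -63.0676°; ψ = atan2(-4.4999,13.7943) = -18.0672°
θ_1 = β − ψ = -45.0004°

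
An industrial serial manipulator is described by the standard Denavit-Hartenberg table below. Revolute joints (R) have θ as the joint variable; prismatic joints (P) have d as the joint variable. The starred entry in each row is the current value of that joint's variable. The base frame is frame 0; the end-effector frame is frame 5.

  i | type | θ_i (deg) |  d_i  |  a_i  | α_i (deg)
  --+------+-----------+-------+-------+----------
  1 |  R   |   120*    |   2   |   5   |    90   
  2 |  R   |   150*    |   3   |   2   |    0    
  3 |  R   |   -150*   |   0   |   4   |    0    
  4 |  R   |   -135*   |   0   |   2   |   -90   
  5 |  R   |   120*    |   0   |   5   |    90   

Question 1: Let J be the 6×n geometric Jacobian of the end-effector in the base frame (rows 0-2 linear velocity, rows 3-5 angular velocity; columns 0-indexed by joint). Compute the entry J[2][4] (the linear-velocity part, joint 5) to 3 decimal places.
axis z_4 = (-0.3536,0.6124,-0.7071); lever o_n−o_4 = (-4.6339,-0.6341,1.7678)
cross product → J_v[:, 4] = (0.6341,3.9017,3.0619)
J_ω[:, 4] = z_4
entry J[2][4] = 3.0619

3.062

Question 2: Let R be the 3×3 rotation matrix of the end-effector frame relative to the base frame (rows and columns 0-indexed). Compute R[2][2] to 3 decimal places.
-0.612

End-effector z-axis (col 2 of R) = (-0.1268,-0.7803,-0.6124)
R[2][2] = -0.6124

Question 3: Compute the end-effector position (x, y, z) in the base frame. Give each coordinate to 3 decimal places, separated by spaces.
after link 1: o_1 = (-2.5000, 4.3301, 2.0000)
after link 2: o_2 = (0.9641, 4.3301, 3.0000)
after link 3: o_3 = (-1.0359, 7.7942, 3.0000)
after link 4: o_4 = (-0.3288, 6.5695, 1.5858)
after link 5: o_5 = (-4.9627, 5.9354, 3.3536)

-4.963 5.935 3.354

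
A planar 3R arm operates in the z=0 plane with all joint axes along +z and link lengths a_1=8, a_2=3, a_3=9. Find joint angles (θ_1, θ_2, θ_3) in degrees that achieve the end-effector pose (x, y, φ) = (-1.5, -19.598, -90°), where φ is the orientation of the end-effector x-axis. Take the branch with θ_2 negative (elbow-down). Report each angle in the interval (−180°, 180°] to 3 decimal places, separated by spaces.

-89.999 -30.004 30.003

wrist centre = target − a_3·(cos φ, sin φ) = (-1.5000, -10.5980)
cos θ_2 = (114.5676−8²−3²)/(2·8·3) = 0.8660; θ_2 = -30.0039° (elbow-down)
β = atan2(-10.5980,-1.5000) = -98.0559°; ψ = atan2(-1.5002,10.5980) = -8.0569°
θ_1 = β − ψ = -89.9991°
θ_3 = φ − θ_1 − θ_2 = 30.0029° (wrapped to (-180°,180°])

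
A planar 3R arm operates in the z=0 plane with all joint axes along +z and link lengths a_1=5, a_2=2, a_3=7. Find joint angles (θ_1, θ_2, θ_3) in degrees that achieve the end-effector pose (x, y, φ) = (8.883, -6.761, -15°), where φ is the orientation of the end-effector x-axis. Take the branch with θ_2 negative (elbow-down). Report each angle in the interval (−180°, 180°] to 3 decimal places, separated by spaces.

-44.994 -90.011 120.006

wrist centre = target − a_3·(cos φ, sin φ) = (2.1215, -4.9493)
cos θ_2 = (28.9961−5²−2²)/(2·5·2) = -0.0002; θ_2 = -90.0112° (elbow-down)
β = atan2(-4.9493,2.1215) = -66.7974°; ψ = atan2(-2.0000,4.9996) = -21.8030°
θ_1 = β − ψ = -44.9945°
θ_3 = φ − θ_1 − θ_2 = 120.0057° (wrapped to (-180°,180°])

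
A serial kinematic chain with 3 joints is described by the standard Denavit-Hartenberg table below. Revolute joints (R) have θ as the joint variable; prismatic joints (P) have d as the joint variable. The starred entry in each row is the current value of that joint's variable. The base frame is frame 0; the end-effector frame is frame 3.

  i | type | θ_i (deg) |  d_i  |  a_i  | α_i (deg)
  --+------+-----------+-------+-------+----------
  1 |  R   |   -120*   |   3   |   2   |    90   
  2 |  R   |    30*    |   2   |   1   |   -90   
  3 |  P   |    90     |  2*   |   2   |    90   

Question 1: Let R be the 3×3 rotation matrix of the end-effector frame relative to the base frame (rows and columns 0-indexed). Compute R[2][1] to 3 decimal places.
End-effector y-axis (col 1 of R) = (0.2500,0.4330,0.8660)
R[2][1] = 0.8660

0.866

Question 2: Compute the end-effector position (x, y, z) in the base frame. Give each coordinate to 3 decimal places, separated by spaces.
-0.933 -1.616 5.232

after link 1: o_1 = (-1.0000, -1.7321, 3.0000)
after link 2: o_2 = (-3.1651, -1.4821, 3.5000)
after link 3: o_3 = (-0.9330, -1.6160, 5.2321)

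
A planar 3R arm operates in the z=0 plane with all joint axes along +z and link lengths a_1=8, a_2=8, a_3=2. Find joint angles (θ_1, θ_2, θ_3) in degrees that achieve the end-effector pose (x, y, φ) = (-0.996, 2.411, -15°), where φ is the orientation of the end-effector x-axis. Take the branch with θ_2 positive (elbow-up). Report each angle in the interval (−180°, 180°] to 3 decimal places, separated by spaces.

59.993 150.000 135.008

wrist centre = target − a_3·(cos φ, sin φ) = (-2.9279, 2.9286)
cos θ_2 = (17.1492−8²−8²)/(2·8·8) = -0.8660; θ_2 = 149.9996° (elbow-up)
β = atan2(2.9286,-2.9279) = 134.9923°; ψ = atan2(4.0001,1.0718) = 74.9998°
θ_1 = β − ψ = 59.9925°
θ_3 = φ − θ_1 − θ_2 = 135.0079° (wrapped to (-180°,180°])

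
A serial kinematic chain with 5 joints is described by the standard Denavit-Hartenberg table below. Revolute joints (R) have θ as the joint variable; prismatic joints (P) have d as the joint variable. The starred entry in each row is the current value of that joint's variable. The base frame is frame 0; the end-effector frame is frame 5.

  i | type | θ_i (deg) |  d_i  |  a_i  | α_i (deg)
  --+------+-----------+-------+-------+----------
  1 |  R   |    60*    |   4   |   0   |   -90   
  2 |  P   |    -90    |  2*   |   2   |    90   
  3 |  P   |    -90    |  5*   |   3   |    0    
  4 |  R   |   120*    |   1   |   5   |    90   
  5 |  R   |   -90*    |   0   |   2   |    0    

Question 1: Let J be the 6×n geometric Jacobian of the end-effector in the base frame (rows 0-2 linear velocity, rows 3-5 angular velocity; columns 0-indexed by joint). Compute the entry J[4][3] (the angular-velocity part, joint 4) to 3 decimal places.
-0.866

axis z_3 = (-0.5000,-0.8660,0.0000); lever o_n−o_3 = (-1.6651,2.1160,4.3301)
cross product → J_v[:, 3] = (-3.7500,2.1651,-2.5000)
J_ω[:, 3] = z_3
entry J[4][3] = -0.8660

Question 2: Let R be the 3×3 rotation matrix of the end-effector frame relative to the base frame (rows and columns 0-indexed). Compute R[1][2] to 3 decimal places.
End-effector z-axis (col 2 of R) = (0.7500,-0.4330,0.5000)
R[1][2] = -0.4330

-0.433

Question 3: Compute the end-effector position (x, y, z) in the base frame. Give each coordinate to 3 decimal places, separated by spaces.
after link 1: o_1 = (0.0000, 0.0000, 4.0000)
after link 2: o_2 = (-1.7321, 1.0000, 6.0000)
after link 3: o_3 = (-1.6340, -4.8301, 6.0000)
after link 4: o_4 = (-4.2990, -4.4462, 10.3301)
after link 5: o_5 = (-3.2990, -2.7141, 10.3301)

-3.299 -2.714 10.330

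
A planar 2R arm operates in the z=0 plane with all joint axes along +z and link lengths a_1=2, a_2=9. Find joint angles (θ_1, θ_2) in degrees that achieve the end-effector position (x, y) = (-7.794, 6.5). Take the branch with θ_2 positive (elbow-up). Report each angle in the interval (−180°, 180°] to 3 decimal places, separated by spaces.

89.993 60.007

cos θ_2 = (102.9964−2²−9²)/(2·2·9) = 0.4999; θ_2 = 60.0065° (elbow-up)
β = atan2(6.5000,-7.7940) = 140.1727°; ψ = atan2(7.7947,6.4991) = 50.1793°
θ_1 = β − ψ = 89.9935°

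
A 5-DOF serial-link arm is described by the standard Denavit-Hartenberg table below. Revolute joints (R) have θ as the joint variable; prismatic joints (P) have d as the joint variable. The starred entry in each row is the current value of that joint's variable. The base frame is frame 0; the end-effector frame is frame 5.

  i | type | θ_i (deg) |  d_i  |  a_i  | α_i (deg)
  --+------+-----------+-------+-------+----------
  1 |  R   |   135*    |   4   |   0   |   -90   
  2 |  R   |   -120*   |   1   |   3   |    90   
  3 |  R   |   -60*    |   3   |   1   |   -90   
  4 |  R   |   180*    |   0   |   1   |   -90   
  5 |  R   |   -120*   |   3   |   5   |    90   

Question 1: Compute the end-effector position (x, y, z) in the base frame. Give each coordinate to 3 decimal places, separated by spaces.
after link 1: o_1 = (0.0000, 0.0000, 4.0000)
after link 2: o_2 = (0.3536, -1.7678, 6.5981)
after link 3: o_3 = (2.9798, -3.1693, 5.5311)
after link 4: o_4 = (2.1907, -3.6049, 5.0981)
after link 5: o_5 = (5.7956, -7.2098, 7.9282)

5.796 -7.210 7.928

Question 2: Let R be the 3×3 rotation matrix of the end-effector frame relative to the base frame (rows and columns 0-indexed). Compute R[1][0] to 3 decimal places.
-0.354

End-effector x-axis (col 0 of R) = (0.3536,-0.3536,0.8660)
R[1][0] = -0.3536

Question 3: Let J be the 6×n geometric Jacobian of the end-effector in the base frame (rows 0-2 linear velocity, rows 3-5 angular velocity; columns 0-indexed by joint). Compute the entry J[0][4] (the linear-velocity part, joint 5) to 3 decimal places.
axis z_4 = (0.6124,-0.6124,-0.5000); lever o_n−o_4 = (3.6049,-3.6049,2.8301)
cross product → J_v[:, 4] = (-3.5355,-3.5355,0.0000)
J_ω[:, 4] = z_4
entry J[0][4] = -3.5355

-3.536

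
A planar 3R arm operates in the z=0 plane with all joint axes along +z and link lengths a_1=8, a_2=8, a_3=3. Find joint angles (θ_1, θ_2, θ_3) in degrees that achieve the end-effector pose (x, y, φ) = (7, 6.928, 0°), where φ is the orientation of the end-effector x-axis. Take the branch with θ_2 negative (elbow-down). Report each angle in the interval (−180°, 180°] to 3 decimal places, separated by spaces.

120.000 -120.001 0.001

wrist centre = target − a_3·(cos φ, sin φ) = (4.0000, 6.9280)
cos θ_2 = (63.9972−8²−8²)/(2·8·8) = -0.5000; θ_2 = -120.0015° (elbow-down)
β = atan2(6.9280,4.0000) = 59.9993°; ψ = atan2(-6.9281,3.9998) = -60.0007°
θ_1 = β − ψ = 120.0000°
θ_3 = φ − θ_1 − θ_2 = 0.0015° (wrapped to (-180°,180°])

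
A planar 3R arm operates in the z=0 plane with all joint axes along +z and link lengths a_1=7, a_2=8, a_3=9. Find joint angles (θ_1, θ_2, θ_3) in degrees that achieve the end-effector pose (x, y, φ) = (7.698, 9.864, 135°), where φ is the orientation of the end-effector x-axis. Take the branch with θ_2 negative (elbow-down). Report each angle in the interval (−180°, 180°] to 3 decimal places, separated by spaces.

30.004 -30.006 135.002

wrist centre = target − a_3·(cos φ, sin φ) = (14.0620, 3.5000)
cos θ_2 = (209.9890−7²−8²)/(2·7·8) = 0.8660; θ_2 = -30.0060° (elbow-down)
β = atan2(3.5000,14.0620) = 13.9770°; ψ = atan2(-4.0007,13.9278) = -16.0266°
θ_1 = β − ψ = 30.0035°
θ_3 = φ − θ_1 − θ_2 = 135.0024° (wrapped to (-180°,180°])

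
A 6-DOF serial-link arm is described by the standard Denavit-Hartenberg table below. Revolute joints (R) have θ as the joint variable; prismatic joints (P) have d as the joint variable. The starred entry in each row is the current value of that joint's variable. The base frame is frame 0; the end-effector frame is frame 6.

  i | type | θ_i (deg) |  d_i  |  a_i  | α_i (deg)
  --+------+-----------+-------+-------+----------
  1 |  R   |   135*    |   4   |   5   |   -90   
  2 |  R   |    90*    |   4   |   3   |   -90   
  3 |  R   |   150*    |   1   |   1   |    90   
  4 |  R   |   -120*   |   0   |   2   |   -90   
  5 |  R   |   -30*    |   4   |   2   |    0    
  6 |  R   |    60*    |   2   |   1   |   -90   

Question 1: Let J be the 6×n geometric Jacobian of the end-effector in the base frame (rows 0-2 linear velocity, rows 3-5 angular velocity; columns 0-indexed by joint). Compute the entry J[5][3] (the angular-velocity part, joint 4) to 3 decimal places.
axis z_3 = (0.6124,0.6124,-0.5000); lever o_n−o_3 = (-3.6066,6.2675,2.2590)
cross product → J_v[:, 3] = (4.5171,0.4200,6.0466)
J_ω[:, 3] = z_3
entry J[5][3] = -0.5000

-0.500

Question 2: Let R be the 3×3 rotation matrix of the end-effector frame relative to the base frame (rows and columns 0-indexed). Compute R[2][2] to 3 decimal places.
0.650

End-effector z-axis (col 2 of R) = (-0.1358,-0.7481,0.6495)
R[2][2] = 0.6495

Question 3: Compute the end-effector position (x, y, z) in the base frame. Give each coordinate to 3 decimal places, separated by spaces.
after link 1: o_1 = (-3.5355, 3.5355, 4.0000)
after link 2: o_2 = (-6.3640, 0.7071, 1.0000)
after link 3: o_3 = (-5.3033, 0.3536, 1.8660)
after link 4: o_4 = (-6.8816, 1.2247, 1.0000)
after link 5: o_5 = (-7.8255, 5.2305, 2.7500)
after link 6: o_6 = (-8.9099, 6.6211, 4.1250)

-8.910 6.621 4.125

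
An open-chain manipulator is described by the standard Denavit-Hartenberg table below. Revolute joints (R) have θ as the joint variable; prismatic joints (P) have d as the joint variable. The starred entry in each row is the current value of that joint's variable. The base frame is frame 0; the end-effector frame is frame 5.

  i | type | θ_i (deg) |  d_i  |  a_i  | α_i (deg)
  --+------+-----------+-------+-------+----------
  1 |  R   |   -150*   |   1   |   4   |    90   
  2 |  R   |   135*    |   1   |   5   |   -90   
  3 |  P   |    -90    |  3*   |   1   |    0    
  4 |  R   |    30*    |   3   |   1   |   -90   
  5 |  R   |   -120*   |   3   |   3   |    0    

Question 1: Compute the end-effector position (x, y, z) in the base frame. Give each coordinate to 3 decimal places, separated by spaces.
6.267 3.696 0.116

after link 1: o_1 = (-3.4641, -2.0000, 1.0000)
after link 2: o_2 = (-0.9022, 0.6338, 4.5355)
after link 3: o_3 = (0.4349, 2.5605, 2.4142)
after link 4: o_4 = (2.1452, 4.5479, 0.6464)
after link 5: o_5 = (6.2674, 3.6958, 0.1161)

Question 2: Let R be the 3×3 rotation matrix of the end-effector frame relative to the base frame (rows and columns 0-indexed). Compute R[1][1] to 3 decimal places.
0.979

End-effector y-axis (col 1 of R) = (0.1964,0.9794,-0.0474)
R[1][1] = 0.9794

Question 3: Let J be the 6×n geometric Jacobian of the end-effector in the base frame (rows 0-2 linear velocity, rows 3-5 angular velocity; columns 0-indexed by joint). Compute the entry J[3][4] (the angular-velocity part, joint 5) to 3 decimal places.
axis z_4 = (0.7803,-0.1268,0.6124); lever o_n−o_4 = (4.1222,-0.8521,-0.5303)
cross product → J_v[:, 4] = (0.5891,2.9382,-0.1421)
J_ω[:, 4] = z_4
entry J[3][4] = 0.7803

0.780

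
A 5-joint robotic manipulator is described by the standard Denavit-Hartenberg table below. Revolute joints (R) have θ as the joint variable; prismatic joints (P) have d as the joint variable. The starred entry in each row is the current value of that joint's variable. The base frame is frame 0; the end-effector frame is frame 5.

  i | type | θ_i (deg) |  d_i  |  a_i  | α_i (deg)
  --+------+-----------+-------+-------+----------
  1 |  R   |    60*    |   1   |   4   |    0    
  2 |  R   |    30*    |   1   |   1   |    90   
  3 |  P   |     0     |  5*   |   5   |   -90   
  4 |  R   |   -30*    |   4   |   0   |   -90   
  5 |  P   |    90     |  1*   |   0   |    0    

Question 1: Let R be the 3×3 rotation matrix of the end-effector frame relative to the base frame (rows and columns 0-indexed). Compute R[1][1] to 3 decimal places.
End-effector y-axis (col 1 of R) = (-0.5000,-0.8660,-0.0000)
R[1][1] = -0.8660

-0.866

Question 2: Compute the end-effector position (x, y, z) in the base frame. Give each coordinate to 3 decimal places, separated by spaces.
6.134 9.964 6.000

after link 1: o_1 = (2.0000, 3.4641, 1.0000)
after link 2: o_2 = (2.0000, 4.4641, 2.0000)
after link 3: o_3 = (7.0000, 9.4641, 2.0000)
after link 4: o_4 = (7.0000, 9.4641, 6.0000)
after link 5: o_5 = (6.1340, 9.9641, 6.0000)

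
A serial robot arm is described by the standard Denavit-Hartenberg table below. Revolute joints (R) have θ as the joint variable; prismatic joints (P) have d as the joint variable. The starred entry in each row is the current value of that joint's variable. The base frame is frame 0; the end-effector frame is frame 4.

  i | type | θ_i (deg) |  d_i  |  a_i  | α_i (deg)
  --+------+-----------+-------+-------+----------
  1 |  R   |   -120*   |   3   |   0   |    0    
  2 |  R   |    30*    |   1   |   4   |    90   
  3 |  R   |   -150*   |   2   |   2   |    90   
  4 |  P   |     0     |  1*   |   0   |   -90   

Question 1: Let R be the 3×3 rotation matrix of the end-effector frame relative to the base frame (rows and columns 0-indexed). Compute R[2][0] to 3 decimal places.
-0.500

End-effector x-axis (col 0 of R) = (-0.0000,0.8660,-0.5000)
R[2][0] = -0.5000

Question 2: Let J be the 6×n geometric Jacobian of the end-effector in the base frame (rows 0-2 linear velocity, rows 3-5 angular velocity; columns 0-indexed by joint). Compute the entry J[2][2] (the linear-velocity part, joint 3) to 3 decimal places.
-2.232

axis z_2 = (-1.0000,-0.0000,0.0000); lever o_n−o_2 = (-2.0000,2.2321,-0.1340)
cross product → J_v[:, 2] = (-0.0000,-0.1340,-2.2321)
J_ω[:, 2] = z_2
entry J[2][2] = -2.2321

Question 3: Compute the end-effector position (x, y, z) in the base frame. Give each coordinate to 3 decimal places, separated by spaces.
after link 1: o_1 = (0.0000, 0.0000, 3.0000)
after link 2: o_2 = (0.0000, -4.0000, 4.0000)
after link 3: o_3 = (-2.0000, -2.2679, 3.0000)
after link 4: o_4 = (-2.0000, -1.7679, 3.8660)

-2.000 -1.768 3.866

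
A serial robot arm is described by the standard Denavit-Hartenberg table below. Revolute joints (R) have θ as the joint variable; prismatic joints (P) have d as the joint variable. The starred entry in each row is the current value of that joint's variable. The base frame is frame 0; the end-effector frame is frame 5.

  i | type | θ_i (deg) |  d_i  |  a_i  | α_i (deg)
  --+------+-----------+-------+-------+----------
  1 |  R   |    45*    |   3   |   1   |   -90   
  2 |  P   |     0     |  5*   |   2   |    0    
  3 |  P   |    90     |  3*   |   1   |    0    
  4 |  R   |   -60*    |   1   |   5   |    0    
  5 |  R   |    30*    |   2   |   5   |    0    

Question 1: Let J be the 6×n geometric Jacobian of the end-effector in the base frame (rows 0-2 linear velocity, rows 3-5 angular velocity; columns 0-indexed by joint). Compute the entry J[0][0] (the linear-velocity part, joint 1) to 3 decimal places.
axis z_0 = ẑ; lever o_n−o_0 = (-0.8272,14.7291,-4.8301)
cross product → J_v[:, 0] = (-14.7291,-0.8272,0.0000)
J_ω[:, 0] = z_0
entry J[0][0] = -14.7291

-14.729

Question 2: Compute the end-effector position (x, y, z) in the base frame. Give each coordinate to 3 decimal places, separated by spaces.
-0.827 14.729 -4.830

after link 1: o_1 = (0.7071, 0.7071, 3.0000)
after link 2: o_2 = (-1.4142, 5.6569, 3.0000)
after link 3: o_3 = (-3.5355, 7.7782, 2.0000)
after link 4: o_4 = (-1.1808, 11.5471, -0.5000)
after link 5: o_5 = (-0.8272, 14.7291, -4.8301)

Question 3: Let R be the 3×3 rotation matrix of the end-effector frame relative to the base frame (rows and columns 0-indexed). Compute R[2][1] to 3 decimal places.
-0.500

End-effector y-axis (col 1 of R) = (-0.6124,-0.6124,-0.5000)
R[2][1] = -0.5000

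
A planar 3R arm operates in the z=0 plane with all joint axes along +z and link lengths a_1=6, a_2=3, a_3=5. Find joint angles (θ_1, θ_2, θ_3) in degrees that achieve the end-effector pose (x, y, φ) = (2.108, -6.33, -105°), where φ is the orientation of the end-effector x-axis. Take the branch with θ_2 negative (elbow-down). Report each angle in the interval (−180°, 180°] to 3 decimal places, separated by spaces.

wrist centre = target − a_3·(cos φ, sin φ) = (3.4021, -1.5004)
cos θ_2 = (13.8254−6²−3²)/(2·6·3) = -0.8660; θ_2 = -149.9927° (elbow-down)
β = atan2(-1.5004,3.4021) = -23.7981°; ψ = atan2(-1.5003,3.4021) = -23.7974°
θ_1 = β − ψ = -0.0007°
θ_3 = φ − θ_1 − θ_2 = 44.9935° (wrapped to (-180°,180°])

-0.001 -149.993 44.993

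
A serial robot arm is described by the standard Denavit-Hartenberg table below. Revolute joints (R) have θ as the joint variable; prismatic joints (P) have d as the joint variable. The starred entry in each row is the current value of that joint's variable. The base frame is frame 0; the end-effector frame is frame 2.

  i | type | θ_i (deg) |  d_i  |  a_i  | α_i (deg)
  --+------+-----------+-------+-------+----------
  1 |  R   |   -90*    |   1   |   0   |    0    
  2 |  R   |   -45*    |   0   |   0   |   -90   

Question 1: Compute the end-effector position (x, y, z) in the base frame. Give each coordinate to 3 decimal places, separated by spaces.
after link 1: o_1 = (0.0000, 0.0000, 1.0000)
after link 2: o_2 = (0.0000, 0.0000, 1.0000)

0.000 0.000 1.000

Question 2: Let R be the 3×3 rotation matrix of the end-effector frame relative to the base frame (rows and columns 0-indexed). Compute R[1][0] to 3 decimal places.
-0.707

End-effector x-axis (col 0 of R) = (-0.7071,-0.7071,0.0000)
R[1][0] = -0.7071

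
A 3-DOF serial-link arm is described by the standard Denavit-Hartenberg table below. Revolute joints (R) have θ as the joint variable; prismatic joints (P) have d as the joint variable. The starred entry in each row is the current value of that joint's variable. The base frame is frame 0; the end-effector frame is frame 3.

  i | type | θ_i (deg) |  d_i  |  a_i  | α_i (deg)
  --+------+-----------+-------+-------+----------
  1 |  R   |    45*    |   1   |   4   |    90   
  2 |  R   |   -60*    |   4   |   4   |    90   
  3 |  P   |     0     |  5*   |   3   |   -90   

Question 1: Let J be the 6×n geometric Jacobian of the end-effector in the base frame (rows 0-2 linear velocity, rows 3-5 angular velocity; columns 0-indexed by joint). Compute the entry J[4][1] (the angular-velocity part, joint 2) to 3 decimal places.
-0.707

axis z_1 = (0.7071,-0.7071,0.0000); lever o_n−o_1 = (2.2414,-3.4154,-8.5622)
cross product → J_v[:, 1] = (6.0544,6.0544,-0.8301)
J_ω[:, 1] = z_1
entry J[4][1] = -0.7071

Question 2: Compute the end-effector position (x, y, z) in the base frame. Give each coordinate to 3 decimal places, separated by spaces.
5.070 -0.587 -7.562

after link 1: o_1 = (2.8284, 2.8284, 1.0000)
after link 2: o_2 = (7.0711, 1.4142, -2.4641)
after link 3: o_3 = (5.0699, -0.5870, -7.5622)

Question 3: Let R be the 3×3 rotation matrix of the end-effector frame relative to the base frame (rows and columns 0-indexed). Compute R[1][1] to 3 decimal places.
End-effector y-axis (col 1 of R) = (0.6124,0.6124,0.5000)
R[1][1] = 0.6124

0.612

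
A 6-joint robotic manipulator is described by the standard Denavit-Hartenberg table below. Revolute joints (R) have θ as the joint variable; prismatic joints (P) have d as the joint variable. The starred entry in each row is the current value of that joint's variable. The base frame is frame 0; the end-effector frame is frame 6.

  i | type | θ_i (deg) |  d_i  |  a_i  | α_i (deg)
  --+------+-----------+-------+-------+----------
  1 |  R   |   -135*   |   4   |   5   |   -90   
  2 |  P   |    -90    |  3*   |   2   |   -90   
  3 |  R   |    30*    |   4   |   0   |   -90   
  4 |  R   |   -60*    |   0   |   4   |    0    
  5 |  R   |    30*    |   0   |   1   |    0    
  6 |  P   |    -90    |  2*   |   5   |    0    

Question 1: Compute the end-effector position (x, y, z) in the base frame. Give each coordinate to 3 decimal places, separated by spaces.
-11.462 -12.996 5.317

after link 1: o_1 = (-3.5355, -3.5355, 4.0000)
after link 2: o_2 = (-1.4142, -5.6569, 6.0000)
after link 3: o_3 = (-4.2426, -8.4853, 6.0000)
after link 4: o_4 = (-7.3992, -10.2277, 7.7321)
after link 5: o_5 = (-8.0590, -10.2750, 8.4821)
after link 6: o_6 = (-11.4617, -12.9960, 5.3170)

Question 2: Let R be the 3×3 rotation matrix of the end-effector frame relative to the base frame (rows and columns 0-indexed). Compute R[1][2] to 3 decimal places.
End-effector z-axis (col 2 of R) = (-0.6124,0.6124,-0.5000)
R[1][2] = 0.6124

0.612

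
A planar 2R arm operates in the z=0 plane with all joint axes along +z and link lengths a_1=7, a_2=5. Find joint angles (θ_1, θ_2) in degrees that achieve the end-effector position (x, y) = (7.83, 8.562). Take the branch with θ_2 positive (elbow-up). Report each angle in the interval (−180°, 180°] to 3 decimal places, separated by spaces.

cos θ_2 = (134.6167−7²−5²)/(2·7·5) = 0.8660; θ_2 = 30.0082° (elbow-up)
β = atan2(8.5620,7.8300) = 47.5569°; ψ = atan2(2.5006,11.3298) = 12.4464°
θ_1 = β − ψ = 35.1105°

35.111 30.008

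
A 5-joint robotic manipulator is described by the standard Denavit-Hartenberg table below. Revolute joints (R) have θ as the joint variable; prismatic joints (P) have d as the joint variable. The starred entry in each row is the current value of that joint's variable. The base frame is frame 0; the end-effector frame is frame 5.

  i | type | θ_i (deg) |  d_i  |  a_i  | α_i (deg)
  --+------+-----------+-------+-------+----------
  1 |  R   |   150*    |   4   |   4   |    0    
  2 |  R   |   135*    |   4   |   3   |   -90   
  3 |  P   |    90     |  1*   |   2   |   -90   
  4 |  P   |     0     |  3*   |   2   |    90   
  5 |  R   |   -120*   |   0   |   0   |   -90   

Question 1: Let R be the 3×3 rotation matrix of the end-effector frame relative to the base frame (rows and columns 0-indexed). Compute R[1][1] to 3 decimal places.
-0.259

End-effector y-axis (col 1 of R) = (-0.9659,-0.2588,-0.0000)
R[1][1] = -0.2588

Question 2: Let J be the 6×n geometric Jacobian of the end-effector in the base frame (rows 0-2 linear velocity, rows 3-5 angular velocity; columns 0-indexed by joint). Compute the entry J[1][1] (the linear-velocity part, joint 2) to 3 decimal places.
0.966

axis z_1 = (0.0000,0.0000,1.0000); lever o_n−o_1 = (0.9659,0.2588,0.0000)
cross product → J_v[:, 1] = (-0.2588,0.9659,0.0000)
J_ω[:, 1] = z_1
entry J[1][1] = 0.9659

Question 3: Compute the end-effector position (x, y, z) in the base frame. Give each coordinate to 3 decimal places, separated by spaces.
-2.498 2.259 4.000

after link 1: o_1 = (-3.4641, 2.0000, 4.0000)
after link 2: o_2 = (-2.6876, -0.8978, 8.0000)
after link 3: o_3 = (-1.7217, -0.6390, 6.0000)
after link 4: o_4 = (-2.4982, 2.2588, 4.0000)
after link 5: o_5 = (-2.4982, 2.2588, 4.0000)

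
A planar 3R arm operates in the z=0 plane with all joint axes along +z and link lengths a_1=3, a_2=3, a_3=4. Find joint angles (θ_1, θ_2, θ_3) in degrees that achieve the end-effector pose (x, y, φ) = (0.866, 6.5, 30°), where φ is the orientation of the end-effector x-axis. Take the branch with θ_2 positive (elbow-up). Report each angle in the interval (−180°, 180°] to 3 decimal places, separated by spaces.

90.000 60.000 -120.000

wrist centre = target − a_3·(cos φ, sin φ) = (-2.5981, 4.5000)
cos θ_2 = (27.0001−3²−3²)/(2·3·3) = 0.5000; θ_2 = 59.9995° (elbow-up)
β = atan2(4.5000,-2.5981) = 120.0002°; ψ = atan2(2.5981,4.5000) = 29.9998°
θ_1 = β − ψ = 90.0005°
θ_3 = φ − θ_1 − θ_2 = -120.0000° (wrapped to (-180°,180°])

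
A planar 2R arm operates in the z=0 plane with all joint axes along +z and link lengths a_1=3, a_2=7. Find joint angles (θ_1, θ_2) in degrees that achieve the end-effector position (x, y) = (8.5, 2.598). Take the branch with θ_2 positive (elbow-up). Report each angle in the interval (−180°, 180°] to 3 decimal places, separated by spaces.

-26.009 60.001

cos θ_2 = (78.9996−3²−7²)/(2·3·7) = 0.5000; θ_2 = 60.0006° (elbow-up)
β = atan2(2.5980,8.5000) = 16.9956°; ψ = atan2(6.0622,6.4999) = 43.0044°
θ_1 = β − ψ = -26.0088°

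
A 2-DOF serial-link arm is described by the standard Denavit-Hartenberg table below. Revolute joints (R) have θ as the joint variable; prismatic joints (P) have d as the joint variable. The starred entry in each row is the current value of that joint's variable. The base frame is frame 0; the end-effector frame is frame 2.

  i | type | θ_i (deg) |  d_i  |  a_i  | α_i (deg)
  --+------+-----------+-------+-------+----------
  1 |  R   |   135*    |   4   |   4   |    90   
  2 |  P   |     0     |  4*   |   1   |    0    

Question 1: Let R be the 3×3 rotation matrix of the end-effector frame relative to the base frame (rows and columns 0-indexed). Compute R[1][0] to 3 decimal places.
0.707

End-effector x-axis (col 0 of R) = (-0.7071,0.7071,0.0000)
R[1][0] = 0.7071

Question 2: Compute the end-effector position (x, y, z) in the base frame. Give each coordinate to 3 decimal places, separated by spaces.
after link 1: o_1 = (-2.8284, 2.8284, 4.0000)
after link 2: o_2 = (-0.7071, 6.3640, 4.0000)

-0.707 6.364 4.000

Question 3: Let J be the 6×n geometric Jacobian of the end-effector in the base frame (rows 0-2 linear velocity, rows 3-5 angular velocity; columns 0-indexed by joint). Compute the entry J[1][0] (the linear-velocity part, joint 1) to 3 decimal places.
axis z_0 = ẑ; lever o_n−o_0 = (-0.7071,6.3640,4.0000)
cross product → J_v[:, 0] = (-6.3640,-0.7071,0.0000)
J_ω[:, 0] = z_0
entry J[1][0] = -0.7071

-0.707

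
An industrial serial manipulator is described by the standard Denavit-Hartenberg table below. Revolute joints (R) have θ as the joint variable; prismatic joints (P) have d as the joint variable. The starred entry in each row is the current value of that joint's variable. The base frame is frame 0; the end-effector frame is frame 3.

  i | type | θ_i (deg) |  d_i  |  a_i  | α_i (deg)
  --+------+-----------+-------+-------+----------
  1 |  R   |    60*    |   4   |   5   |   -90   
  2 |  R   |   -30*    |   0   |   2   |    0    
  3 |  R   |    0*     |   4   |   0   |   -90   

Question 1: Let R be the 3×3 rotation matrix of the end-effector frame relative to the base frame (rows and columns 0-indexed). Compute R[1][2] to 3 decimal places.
End-effector z-axis (col 2 of R) = (0.2500,0.4330,-0.8660)
R[1][2] = 0.4330

0.433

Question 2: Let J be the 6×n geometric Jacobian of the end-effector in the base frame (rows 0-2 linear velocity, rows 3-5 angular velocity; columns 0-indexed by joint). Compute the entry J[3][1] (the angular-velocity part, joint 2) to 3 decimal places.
-0.866

axis z_1 = (-0.8660,0.5000,0.0000); lever o_n−o_1 = (-2.5981,3.5000,1.0000)
cross product → J_v[:, 1] = (0.5000,0.8660,-1.7321)
J_ω[:, 1] = z_1
entry J[3][1] = -0.8660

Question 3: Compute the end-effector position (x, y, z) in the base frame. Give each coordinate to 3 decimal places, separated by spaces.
after link 1: o_1 = (2.5000, 4.3301, 4.0000)
after link 2: o_2 = (3.3660, 5.8301, 5.0000)
after link 3: o_3 = (-0.0981, 7.8301, 5.0000)

-0.098 7.830 5.000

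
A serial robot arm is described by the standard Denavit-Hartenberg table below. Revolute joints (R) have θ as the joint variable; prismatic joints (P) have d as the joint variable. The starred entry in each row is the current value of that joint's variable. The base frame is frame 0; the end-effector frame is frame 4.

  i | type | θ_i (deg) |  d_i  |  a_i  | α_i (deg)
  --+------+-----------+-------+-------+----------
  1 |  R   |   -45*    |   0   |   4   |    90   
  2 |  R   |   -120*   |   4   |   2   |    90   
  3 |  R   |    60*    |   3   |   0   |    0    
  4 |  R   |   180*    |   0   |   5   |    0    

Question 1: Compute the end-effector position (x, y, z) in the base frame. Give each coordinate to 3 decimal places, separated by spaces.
1.402 -0.935 1.933

after link 1: o_1 = (2.8284, -2.8284, 0.0000)
after link 2: o_2 = (-0.7071, -4.9497, -1.7321)
after link 3: o_3 = (-2.5442, -3.1126, -0.2321)
after link 4: o_4 = (1.4015, -0.9347, 1.9330)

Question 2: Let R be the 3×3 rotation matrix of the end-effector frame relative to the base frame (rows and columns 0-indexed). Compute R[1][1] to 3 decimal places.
0.660

End-effector y-axis (col 1 of R) = (0.0474,0.6597,-0.7500)
R[1][1] = 0.6597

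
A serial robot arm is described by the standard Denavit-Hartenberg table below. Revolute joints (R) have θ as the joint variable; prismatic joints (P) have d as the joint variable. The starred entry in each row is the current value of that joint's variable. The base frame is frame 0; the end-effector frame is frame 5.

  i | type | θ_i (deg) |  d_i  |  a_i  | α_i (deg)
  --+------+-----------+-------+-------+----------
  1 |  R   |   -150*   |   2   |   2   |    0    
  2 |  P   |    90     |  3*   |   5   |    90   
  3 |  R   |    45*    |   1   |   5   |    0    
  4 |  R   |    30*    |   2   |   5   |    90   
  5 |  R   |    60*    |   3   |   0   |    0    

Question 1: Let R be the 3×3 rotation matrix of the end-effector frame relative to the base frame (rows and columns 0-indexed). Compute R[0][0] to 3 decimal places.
-0.685

End-effector x-axis (col 0 of R) = (-0.6853,-0.5451,0.4830)
R[0][0] = -0.6853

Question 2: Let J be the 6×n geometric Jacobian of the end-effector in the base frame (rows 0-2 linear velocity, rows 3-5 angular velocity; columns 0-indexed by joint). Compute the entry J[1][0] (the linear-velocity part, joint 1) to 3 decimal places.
2.034

axis z_0 = ẑ; lever o_n−o_0 = (2.0336,-13.5223,12.5887)
cross product → J_v[:, 0] = (13.5223,2.0336,-0.0000)
J_ω[:, 0] = z_0
entry J[1][0] = 2.0336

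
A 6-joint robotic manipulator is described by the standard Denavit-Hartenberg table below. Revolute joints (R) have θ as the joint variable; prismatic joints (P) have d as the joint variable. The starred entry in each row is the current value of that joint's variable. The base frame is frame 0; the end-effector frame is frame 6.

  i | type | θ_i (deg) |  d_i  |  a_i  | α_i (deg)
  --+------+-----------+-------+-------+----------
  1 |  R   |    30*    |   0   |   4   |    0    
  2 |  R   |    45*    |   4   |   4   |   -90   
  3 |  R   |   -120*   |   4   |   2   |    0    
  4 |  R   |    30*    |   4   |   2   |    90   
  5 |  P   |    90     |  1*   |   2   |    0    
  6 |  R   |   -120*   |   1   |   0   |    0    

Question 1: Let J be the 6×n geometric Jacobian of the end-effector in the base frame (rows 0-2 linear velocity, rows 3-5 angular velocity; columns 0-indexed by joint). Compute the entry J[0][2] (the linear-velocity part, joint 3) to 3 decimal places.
axis z_2 = (-0.9659,0.2588,0.0000); lever o_n−o_2 = (-10.4357,-0.3096,3.7321)
cross product → J_v[:, 2] = (0.9659,3.6049,3.0000)
J_ω[:, 2] = z_2
entry J[0][2] = 0.9659

0.966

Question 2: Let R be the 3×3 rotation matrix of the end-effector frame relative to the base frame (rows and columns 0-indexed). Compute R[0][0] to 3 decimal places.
End-effector x-axis (col 0 of R) = (0.4830,-0.1294,0.8660)
R[0][0] = 0.4830

0.483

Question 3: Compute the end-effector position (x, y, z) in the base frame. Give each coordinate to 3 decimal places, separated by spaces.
after link 1: o_1 = (3.4641, 2.0000, 0.0000)
after link 2: o_2 = (4.4994, 5.8637, 4.0000)
after link 3: o_3 = (0.3769, 5.9331, 5.7321)
after link 4: o_4 = (-3.4868, 6.9683, 7.7321)
after link 5: o_5 = (-5.6775, 6.5200, 7.7321)
after link 6: o_6 = (-5.9363, 5.5541, 7.7321)

-5.936 5.554 7.732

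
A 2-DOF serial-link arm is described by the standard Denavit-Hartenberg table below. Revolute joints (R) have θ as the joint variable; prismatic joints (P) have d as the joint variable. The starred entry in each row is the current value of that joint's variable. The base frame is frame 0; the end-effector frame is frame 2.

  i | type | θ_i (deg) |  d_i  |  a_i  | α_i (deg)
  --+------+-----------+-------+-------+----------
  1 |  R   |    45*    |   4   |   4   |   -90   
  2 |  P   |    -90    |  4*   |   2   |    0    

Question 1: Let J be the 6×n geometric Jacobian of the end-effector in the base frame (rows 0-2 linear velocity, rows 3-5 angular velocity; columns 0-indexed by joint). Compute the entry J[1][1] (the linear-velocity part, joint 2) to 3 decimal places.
0.707

prismatic axis z_1 = (-0.7071,0.7071,0.0000)
J_v[:, 1] = z_1; J_ω[:, 1] = (0,0,0)
entry J[1][1] = 0.7071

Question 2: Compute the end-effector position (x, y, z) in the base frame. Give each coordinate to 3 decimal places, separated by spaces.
after link 1: o_1 = (2.8284, 2.8284, 4.0000)
after link 2: o_2 = (0.0000, 5.6569, 6.0000)

0.000 5.657 6.000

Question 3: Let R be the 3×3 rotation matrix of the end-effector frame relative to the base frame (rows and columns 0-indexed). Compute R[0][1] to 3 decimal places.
End-effector y-axis (col 1 of R) = (0.7071,0.7071,-0.0000)
R[0][1] = 0.7071

0.707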